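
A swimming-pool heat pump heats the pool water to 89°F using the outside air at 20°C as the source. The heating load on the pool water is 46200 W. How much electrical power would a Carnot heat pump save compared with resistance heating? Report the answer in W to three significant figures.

In absolute terms T_C = 293.15 K and T_H = 304.82 K, so ΔT = 11.67 K.
COP_Carnot = T_H/ΔT = 304.82/11.67 = 26.13.
Resistance heating needs Ẇ_res = Q̇_H = 46200 W; the reversible heat pump needs only Ẇ_hp = Q̇_H/COP = 1768 W.
Saving = 46200 − 1768 = 44430 W.

44400 W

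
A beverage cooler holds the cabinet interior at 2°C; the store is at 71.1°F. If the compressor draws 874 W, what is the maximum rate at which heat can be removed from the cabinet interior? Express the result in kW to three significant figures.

In absolute terms T_C = 275.15 K and T_H = 294.87 K, so ΔT = 19.72 K.
COP_Carnot = T_C/ΔT = 275.15/19.72 = 13.95.
Q̇_max = COP_Carnot × Ẇ = 13.95 × 874.0 W = 12190 W = 12.19 kW.

12.2 kW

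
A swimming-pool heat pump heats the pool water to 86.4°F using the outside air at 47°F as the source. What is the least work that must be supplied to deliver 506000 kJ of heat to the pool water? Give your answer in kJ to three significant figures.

36500 kJ

In absolute terms T_C = 281.48 K and T_H = 303.37 K, so ΔT = 21.89 K.
The reversible limit is COP_HP = T_H/ΔT = 13.86, so W_min = Q_H/COP = Q_H·ΔT/T_H.
W_min = 506000 × 21.89/303.37 = 36510 kJ.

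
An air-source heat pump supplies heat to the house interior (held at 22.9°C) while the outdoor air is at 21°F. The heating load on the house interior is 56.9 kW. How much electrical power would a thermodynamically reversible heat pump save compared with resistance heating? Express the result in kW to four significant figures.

In absolute terms T_C = 267.04 K and T_H = 296.05 K, so ΔT = 29.01 K.
COP_Carnot = T_H/ΔT = 296.05/29.01 = 10.20.
Resistance heating needs Ẇ_res = Q̇_H = 56.90 kW; the reversible heat pump needs only Ẇ_hp = Q̇_H/COP = 5.576 kW.
Saving = 56.90 − 5.576 = 51.32 kW.

51.32 kW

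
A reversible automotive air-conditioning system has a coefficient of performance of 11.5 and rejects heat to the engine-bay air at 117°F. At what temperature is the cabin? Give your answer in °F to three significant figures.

For a Carnot refrigerator COP_R = T_C/(T_H − T_C), so T_C = COP·T_H/(1 + COP).
With T_H = 320.37 K, T_C = 11.5 × 320.37/12.50 = 294.74 K.
Converting, 294.74 K = 70.87°F.

70.9 °F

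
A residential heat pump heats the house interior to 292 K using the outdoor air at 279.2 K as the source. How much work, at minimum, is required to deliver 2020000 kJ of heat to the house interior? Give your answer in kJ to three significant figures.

The reservoir spacing is ΔT = 292 − 279.2 = 12.80 K.
The reversible limit is COP_HP = T_H/ΔT = 22.81, so W_min = Q_H/COP = Q_H·ΔT/T_H.
W_min = 2020000 × 12.80/292.00 = 88550 kJ.

88500 kJ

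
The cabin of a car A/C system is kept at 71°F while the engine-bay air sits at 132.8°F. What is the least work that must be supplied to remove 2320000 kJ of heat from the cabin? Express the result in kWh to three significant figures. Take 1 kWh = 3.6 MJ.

75.0 kWh

In absolute terms T_C = 294.82 K and T_H = 329.15 K, so ΔT = 34.33 K.
The reversible limit is COP_R = T_C/ΔT = 8.587, so W_min = Q_C/COP = Q_C·ΔT/T_C.
W_min = 2320000 × 34.33/294.82 = 270200 kJ = 75.05 kWh.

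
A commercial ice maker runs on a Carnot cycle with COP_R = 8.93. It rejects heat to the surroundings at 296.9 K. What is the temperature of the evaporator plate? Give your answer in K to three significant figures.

For a Carnot refrigerator COP_R = T_C/(T_H − T_C), so T_C = COP·T_H/(1 + COP).
With T_H = 296.90 K, T_C = 8.93 × 296.90/9.930 = 267.00 K.

267 K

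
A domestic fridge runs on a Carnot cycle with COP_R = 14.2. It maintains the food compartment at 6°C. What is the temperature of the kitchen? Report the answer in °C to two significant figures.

COP_R = T_C/(T_H − T_C) gives T_H − T_C = T_C/COP.
With T_C = 279.15 K, T_H = 279.15 × (1 + 1/14.2) = 298.81 K.
Converting, 298.81 K = 25.66°C.

26 °C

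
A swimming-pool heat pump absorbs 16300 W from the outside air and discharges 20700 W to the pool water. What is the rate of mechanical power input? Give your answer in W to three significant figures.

4400 W

For a cyclic device the first law requires Q̇_H = Q̇_C + Ẇ.
Ẇ = Q̇_H − Q̇_C = 4400 W.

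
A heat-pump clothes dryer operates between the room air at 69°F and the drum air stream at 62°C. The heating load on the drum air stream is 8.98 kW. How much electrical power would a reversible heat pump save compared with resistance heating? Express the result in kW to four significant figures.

In absolute terms T_C = 293.71 K and T_H = 335.15 K, so ΔT = 41.44 K.
COP_Carnot = T_H/ΔT = 335.15/41.44 = 8.087.
Resistance heating needs Ẇ_res = Q̇_H = 8.980 kW; the reversible heat pump needs only Ẇ_hp = Q̇_H/COP = 1.110 kW.
Saving = 8.980 − 1.110 = 7.870 kW.

7.870 kW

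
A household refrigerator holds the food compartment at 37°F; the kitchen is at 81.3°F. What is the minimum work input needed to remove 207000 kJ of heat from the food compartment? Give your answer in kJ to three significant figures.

In absolute terms T_C = 275.93 K and T_H = 300.54 K, so ΔT = 24.61 K.
The reversible limit is COP_R = T_C/ΔT = 11.21, so W_min = Q_C/COP = Q_C·ΔT/T_C.
W_min = 207000 × 24.61/275.93 = 18460 kJ.

18500 kJ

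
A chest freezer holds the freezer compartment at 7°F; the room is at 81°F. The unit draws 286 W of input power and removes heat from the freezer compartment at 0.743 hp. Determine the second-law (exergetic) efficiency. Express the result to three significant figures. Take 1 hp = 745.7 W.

0.307

Converting, Q̇_C = 0.7430 hp = 554.1 W, so COP_actual = Q̇_C/Ẇ = 554.1/286.0 = 1.937.
In absolute terms T_C = 259.26 K and T_H = 300.37 K, so ΔT = 41.11 K.
COP_Carnot = T_C/ΔT = 259.26/41.11 = 6.306.
η_II = COP_actual/COP_Carnot = 1.937/6.306 = 0.3072.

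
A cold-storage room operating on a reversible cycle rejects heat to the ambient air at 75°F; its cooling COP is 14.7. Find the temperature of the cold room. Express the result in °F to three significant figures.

40.9 °F

For a Carnot refrigerator COP_R = T_C/(T_H − T_C), so T_C = COP·T_H/(1 + COP).
With T_H = 297.04 K, T_C = 14.7 × 297.04/15.70 = 278.12 K.
Converting, 278.12 K = 40.94°F.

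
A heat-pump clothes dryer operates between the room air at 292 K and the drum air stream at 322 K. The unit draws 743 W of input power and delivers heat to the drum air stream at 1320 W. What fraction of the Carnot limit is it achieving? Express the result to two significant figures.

COP_actual = Q̇_H/Ẇ = 1320/743.0 = 1.777.
The reservoir spacing is ΔT = 322 − 292 = 30.00 K.
COP_Carnot = T_H/ΔT = 322.00/30.00 = 10.73.
η_II = COP_actual/COP_Carnot = 1.777/10.73 = 0.1655.

0.17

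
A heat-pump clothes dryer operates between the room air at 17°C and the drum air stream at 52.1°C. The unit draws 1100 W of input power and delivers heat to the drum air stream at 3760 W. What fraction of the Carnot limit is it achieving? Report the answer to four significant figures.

0.3689

COP_actual = Q̇_H/Ẇ = 3760/1100 = 3.418.
In absolute terms T_C = 290.15 K and T_H = 325.25 K, so ΔT = 35.10 K.
COP_Carnot = T_H/ΔT = 325.25/35.10 = 9.266.
η_II = COP_actual/COP_Carnot = 3.418/9.266 = 0.3689.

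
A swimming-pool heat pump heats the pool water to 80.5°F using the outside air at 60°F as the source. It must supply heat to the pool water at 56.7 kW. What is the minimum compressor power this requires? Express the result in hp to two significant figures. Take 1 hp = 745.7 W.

In absolute terms T_C = 288.71 K and T_H = 300.09 K, so ΔT = 11.39 K.
COP_Carnot = T_H/ΔT = 300.09/11.39 = 26.35.
Ẇ_min = Q̇/COP_Carnot = 56.70/26.35 = 2.152 kW = 2.886 hp.

2.9 hp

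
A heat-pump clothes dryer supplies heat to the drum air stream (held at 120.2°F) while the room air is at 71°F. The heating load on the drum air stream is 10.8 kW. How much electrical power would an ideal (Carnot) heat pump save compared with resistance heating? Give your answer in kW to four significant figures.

9.884 kW

In absolute terms T_C = 294.82 K and T_H = 322.15 K, so ΔT = 27.33 K.
COP_Carnot = T_H/ΔT = 322.15/27.33 = 11.79.
Resistance heating needs Ẇ_res = Q̇_H = 10.80 kW; the reversible heat pump needs only Ẇ_hp = Q̇_H/COP = 0.9163 kW.
Saving = 10.80 − 0.9163 = 9.884 kW.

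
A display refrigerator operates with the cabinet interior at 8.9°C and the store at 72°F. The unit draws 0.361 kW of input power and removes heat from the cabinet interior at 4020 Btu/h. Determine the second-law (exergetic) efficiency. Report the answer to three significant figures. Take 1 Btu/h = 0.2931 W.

0.154

Converting, Q̇_C = 4020 Btu/h = 1.178 kW, so COP_actual = Q̇_C/Ẇ = 1.178/0.3610 = 3.264.
In absolute terms T_C = 282.05 K and T_H = 295.37 K, so ΔT = 13.32 K.
COP_Carnot = T_C/ΔT = 282.05/13.32 = 21.17.
η_II = COP_actual/COP_Carnot = 3.264/21.17 = 0.1542.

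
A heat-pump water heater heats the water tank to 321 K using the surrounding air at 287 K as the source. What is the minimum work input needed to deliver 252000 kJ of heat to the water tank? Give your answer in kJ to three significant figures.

26700 kJ

The reservoir spacing is ΔT = 321 − 287 = 34.00 K.
The reversible limit is COP_HP = T_H/ΔT = 9.441, so W_min = Q_H/COP = Q_H·ΔT/T_H.
W_min = 252000 × 34.00/321.00 = 26690 kJ.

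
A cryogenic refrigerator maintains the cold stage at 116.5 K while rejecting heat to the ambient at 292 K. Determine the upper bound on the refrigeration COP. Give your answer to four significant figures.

The reservoir spacing is ΔT = 292 − 116.5 = 175.5 K.
For a reversible cycle, COP_Carnot = T_C/ΔT = 116.50/175.5 = 0.6638.

0.6638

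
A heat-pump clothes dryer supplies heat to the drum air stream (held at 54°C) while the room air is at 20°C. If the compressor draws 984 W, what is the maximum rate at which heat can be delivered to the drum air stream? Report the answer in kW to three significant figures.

9.47 kW

In absolute terms T_C = 293.15 K and T_H = 327.15 K, so ΔT = 34.00 K.
COP_Carnot = T_H/ΔT = 327.15/34.00 = 9.622.
Q̇_max = COP_Carnot × Ẇ = 9.622 × 984.0 W = 9468 W = 9.468 kW.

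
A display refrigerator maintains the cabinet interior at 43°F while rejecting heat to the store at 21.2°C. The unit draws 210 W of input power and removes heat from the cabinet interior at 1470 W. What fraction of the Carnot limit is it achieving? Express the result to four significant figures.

0.3782

COP_actual = Q̇_C/Ẇ = 1470/210.0 = 7.000.
In absolute terms T_C = 279.26 K and T_H = 294.35 K, so ΔT = 15.09 K.
COP_Carnot = T_C/ΔT = 279.26/15.09 = 18.51.
η_II = COP_actual/COP_Carnot = 7.000/18.51 = 0.3782.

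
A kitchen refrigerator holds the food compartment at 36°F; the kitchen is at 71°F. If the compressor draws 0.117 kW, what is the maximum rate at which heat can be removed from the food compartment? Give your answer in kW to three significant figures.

1.66 kW

In absolute terms T_C = 275.37 K and T_H = 294.82 K, so ΔT = 19.44 K.
COP_Carnot = T_C/ΔT = 275.37/19.44 = 14.16.
Q̇_max = COP_Carnot × Ẇ = 14.16 × 0.1170 kW = 1.657 kW.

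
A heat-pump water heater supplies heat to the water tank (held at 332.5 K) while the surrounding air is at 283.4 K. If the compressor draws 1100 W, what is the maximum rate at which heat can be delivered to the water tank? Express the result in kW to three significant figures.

7.45 kW

The reservoir spacing is ΔT = 332.5 − 283.4 = 49.10 K.
COP_Carnot = T_H/ΔT = 332.50/49.10 = 6.772.
Q̇_max = COP_Carnot × Ẇ = 6.772 × 1100 W = 7449 W = 7.449 kW.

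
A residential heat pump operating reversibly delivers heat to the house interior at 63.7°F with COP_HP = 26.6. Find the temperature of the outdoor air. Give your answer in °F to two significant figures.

44 °F

COP_HP = T_H/(T_H − T_C) gives T_H − T_C = T_H/COP.
With T_H = 290.76 K, T_C = 290.76 × (1 − 1/26.6) = 279.83 K.
Converting, 279.83 K = 44.02°F.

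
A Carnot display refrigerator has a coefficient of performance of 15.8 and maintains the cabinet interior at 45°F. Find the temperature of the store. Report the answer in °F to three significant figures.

76.9 °F

COP_R = T_C/(T_H − T_C) gives T_H − T_C = T_C/COP.
With T_C = 280.37 K, T_H = 280.37 × (1 + 1/15.8) = 298.12 K.
Converting, 298.12 K = 76.94°F.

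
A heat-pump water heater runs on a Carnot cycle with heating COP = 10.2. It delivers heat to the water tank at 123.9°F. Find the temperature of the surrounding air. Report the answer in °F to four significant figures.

COP_HP = T_H/(T_H − T_C) gives T_H − T_C = T_H/COP.
With T_H = 324.21 K, T_C = 324.21 × (1 − 1/10.2) = 292.42 K.
Converting, 292.42 K = 66.69°F.

66.69 °F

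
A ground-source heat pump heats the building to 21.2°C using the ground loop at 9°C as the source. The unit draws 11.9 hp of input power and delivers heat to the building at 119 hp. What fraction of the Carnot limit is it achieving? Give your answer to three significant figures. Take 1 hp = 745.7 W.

0.414

COP_actual = Q̇_H/Ẇ = 119.0/11.90 = 10.00.
In absolute terms T_C = 282.15 K and T_H = 294.35 K, so ΔT = 12.20 K.
COP_Carnot = T_H/ΔT = 294.35/12.20 = 24.13.
η_II = COP_actual/COP_Carnot = 10.00/24.13 = 0.4145.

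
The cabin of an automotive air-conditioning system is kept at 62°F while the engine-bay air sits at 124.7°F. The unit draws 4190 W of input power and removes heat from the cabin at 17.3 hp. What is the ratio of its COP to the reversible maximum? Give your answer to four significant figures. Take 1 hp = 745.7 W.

Converting, Q̇_C = 17.30 hp = 12900 W, so COP_actual = Q̇_C/Ẇ = 12900/4190 = 3.079.
In absolute terms T_C = 289.82 K and T_H = 324.65 K, so ΔT = 34.83 K.
COP_Carnot = T_C/ΔT = 289.82/34.83 = 8.320.
η_II = COP_actual/COP_Carnot = 3.079/8.320 = 0.3701.

0.3701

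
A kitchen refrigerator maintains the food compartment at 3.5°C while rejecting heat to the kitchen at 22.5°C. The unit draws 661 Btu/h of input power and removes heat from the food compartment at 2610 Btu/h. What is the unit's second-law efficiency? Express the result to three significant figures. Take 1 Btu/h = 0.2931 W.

COP_actual = Q̇_C/Ẇ = 2610/661.0 = 3.949.
In absolute terms T_C = 276.65 K and T_H = 295.65 K, so ΔT = 19.00 K.
COP_Carnot = T_C/ΔT = 276.65/19.00 = 14.56.
η_II = COP_actual/COP_Carnot = 3.949/14.56 = 0.2712.

0.271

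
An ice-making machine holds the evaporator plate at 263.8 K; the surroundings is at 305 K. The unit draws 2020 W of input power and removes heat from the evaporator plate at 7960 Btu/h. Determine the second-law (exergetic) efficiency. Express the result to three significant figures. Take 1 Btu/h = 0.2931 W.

Converting, Q̇_C = 7960 Btu/h = 2333 W, so COP_actual = Q̇_C/Ẇ = 2333/2020 = 1.155.
The reservoir spacing is ΔT = 305 − 263.8 = 41.20 K.
COP_Carnot = T_C/ΔT = 263.80/41.20 = 6.403.
η_II = COP_actual/COP_Carnot = 1.155/6.403 = 0.1804.

0.180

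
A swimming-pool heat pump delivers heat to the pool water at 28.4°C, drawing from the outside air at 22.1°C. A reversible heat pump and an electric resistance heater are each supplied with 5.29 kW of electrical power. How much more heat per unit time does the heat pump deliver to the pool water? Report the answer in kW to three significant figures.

In absolute terms T_C = 295.25 K and T_H = 301.55 K, so ΔT = 6.300 K.
COP_Carnot = T_H/ΔT = 301.55/6.300 = 47.87.
The heat pump delivers Q̇_H = COP × Ẇ = 253.2 kW; the resistance heater delivers Ẇ = 5.290 kW.
Extra = (COP − 1)·Ẇ = 247.9 kW.

248 kW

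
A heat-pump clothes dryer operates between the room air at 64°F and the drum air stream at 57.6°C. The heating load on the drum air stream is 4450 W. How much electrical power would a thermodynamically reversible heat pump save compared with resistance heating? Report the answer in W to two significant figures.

In absolute terms T_C = 290.93 K and T_H = 330.75 K, so ΔT = 39.82 K.
COP_Carnot = T_H/ΔT = 330.75/39.82 = 8.306.
Resistance heating needs Ẇ_res = Q̇_H = 4450 W; the reversible heat pump needs only Ẇ_hp = Q̇_H/COP = 535.8 W.
Saving = 4450 − 535.8 = 3914 W.

3900 W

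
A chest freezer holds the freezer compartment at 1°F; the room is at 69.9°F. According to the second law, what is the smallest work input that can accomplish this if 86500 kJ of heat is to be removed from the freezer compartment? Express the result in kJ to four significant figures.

12940 kJ

In absolute terms T_C = 255.93 K and T_H = 294.21 K, so ΔT = 38.28 K.
The reversible limit is COP_R = T_C/ΔT = 6.686, so W_min = Q_C/COP = Q_C·ΔT/T_C.
W_min = 86500 × 38.28/255.93 = 12940 kJ.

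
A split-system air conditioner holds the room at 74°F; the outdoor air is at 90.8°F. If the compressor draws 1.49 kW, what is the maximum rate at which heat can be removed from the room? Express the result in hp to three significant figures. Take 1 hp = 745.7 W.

In absolute terms T_C = 296.48 K and T_H = 305.82 K, so ΔT = 9.333 K.
COP_Carnot = T_C/ΔT = 296.48/9.333 = 31.77.
Q̇_max = COP_Carnot × Ẇ = 31.77 × 1.490 kW = 47.33 kW = 63.47 hp.

63.5 hp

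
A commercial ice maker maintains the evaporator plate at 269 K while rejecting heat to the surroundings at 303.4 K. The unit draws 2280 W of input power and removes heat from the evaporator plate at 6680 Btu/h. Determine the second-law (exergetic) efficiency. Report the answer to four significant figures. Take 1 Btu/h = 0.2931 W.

0.1098

Converting, Q̇_C = 6680 Btu/h = 1958 W, so COP_actual = Q̇_C/Ẇ = 1958/2280 = 0.8587.
The reservoir spacing is ΔT = 303.4 − 269 = 34.40 K.
COP_Carnot = T_C/ΔT = 269.00/34.40 = 7.820.
η_II = COP_actual/COP_Carnot = 0.8587/7.820 = 0.1098.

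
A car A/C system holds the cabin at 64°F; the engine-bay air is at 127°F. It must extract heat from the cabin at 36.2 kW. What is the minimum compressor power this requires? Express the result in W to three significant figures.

In absolute terms T_C = 290.93 K and T_H = 325.93 K, so ΔT = 35.00 K.
COP_Carnot = T_C/ΔT = 290.93/35.00 = 8.312.
Ẇ_min = Q̇/COP_Carnot = 36.20/8.312 = 4.355 kW = 4355 W.

4360 W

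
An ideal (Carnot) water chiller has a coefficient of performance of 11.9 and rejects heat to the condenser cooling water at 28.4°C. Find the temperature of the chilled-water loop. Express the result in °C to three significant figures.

5.02 °C

For a Carnot refrigerator COP_R = T_C/(T_H − T_C), so T_C = COP·T_H/(1 + COP).
With T_H = 301.55 K, T_C = 11.9 × 301.55/12.90 = 278.17 K.
Converting, 278.17 K = 5.02°C.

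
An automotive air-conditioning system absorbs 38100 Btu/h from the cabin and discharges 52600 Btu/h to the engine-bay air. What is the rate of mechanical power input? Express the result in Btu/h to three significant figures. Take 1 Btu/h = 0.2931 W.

For a cyclic device the first law requires Q̇_H = Q̇_C + Ẇ.
Ẇ = Q̇_H − Q̇_C = 14500 Btu/h.

14500 Btu/h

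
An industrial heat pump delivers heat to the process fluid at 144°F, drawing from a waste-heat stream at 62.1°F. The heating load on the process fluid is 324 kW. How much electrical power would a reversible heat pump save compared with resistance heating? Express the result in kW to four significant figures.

280.0 kW

In absolute terms T_C = 289.87 K and T_H = 335.37 K, so ΔT = 45.50 K.
COP_Carnot = T_H/ΔT = 335.37/45.50 = 7.371.
Resistance heating needs Ẇ_res = Q̇_H = 324.0 kW; the reversible heat pump needs only Ẇ_hp = Q̇_H/COP = 43.96 kW.
Saving = 324.0 − 43.96 = 280.0 kW.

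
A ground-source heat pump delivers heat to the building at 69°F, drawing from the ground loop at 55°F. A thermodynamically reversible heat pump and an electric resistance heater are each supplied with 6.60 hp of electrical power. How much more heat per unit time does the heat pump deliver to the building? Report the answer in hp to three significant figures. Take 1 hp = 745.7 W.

In absolute terms T_C = 285.93 K and T_H = 293.71 K, so ΔT = 7.778 K.
COP_Carnot = T_H/ΔT = 293.71/7.778 = 37.76.
The heat pump delivers Q̇_H = COP × Ẇ = 249.2 hp; the resistance heater delivers Ẇ = 6.600 hp.
Extra = (COP − 1)·Ẇ = 242.6 hp.

243 hp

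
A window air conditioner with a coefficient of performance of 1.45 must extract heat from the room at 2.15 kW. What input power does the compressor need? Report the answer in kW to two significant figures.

1.5 kW

Ẇ = Q̇_C/COP = 2.150/1.45 = 1.483 kW.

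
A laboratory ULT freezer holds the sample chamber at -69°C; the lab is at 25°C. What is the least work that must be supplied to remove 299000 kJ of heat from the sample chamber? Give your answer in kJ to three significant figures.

138000 kJ

In absolute terms T_C = 204.15 K and T_H = 298.15 K, so ΔT = 94.00 K.
The reversible limit is COP_R = T_C/ΔT = 2.172, so W_min = Q_C/COP = Q_C·ΔT/T_C.
W_min = 299000 × 94.00/204.15 = 137700 kJ.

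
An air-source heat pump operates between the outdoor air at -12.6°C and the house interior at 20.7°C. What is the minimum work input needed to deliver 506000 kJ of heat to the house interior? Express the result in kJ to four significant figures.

57340 kJ

In absolute terms T_C = 260.55 K and T_H = 293.85 K, so ΔT = 33.30 K.
The reversible limit is COP_HP = T_H/ΔT = 8.824, so W_min = Q_H/COP = Q_H·ΔT/T_H.
W_min = 506000 × 33.30/293.85 = 57340 kJ.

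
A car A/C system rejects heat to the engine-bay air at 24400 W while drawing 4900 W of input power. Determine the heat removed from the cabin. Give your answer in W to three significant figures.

For a cyclic device the first law requires Q̇_H = Q̇_C + Ẇ.
Q̇_C = Q̇_H − Ẇ = 19500 W.

19500 W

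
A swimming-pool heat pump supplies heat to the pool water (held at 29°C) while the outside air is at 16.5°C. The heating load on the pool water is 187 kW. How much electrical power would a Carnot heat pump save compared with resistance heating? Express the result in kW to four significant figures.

In absolute terms T_C = 289.65 K and T_H = 302.15 K, so ΔT = 12.50 K.
COP_Carnot = T_H/ΔT = 302.15/12.50 = 24.17.
Resistance heating needs Ẇ_res = Q̇_H = 187.0 kW; the reversible heat pump needs only Ẇ_hp = Q̇_H/COP = 7.736 kW.
Saving = 187.0 − 7.736 = 179.3 kW.

179.3 kW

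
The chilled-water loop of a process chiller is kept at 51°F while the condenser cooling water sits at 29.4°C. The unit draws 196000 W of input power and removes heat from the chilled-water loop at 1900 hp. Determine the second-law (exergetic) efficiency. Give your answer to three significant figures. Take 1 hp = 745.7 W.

0.480

Converting, Q̇_C = 1900 hp = 1417000 W, so COP_actual = Q̇_C/Ẇ = 1417000/196000 = 7.229.
In absolute terms T_C = 283.71 K and T_H = 302.55 K, so ΔT = 18.84 K.
COP_Carnot = T_C/ΔT = 283.71/18.84 = 15.06.
η_II = COP_actual/COP_Carnot = 7.229/15.06 = 0.4802.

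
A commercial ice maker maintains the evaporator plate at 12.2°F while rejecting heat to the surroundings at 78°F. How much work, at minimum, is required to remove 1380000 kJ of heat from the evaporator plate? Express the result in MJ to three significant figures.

192 MJ

In absolute terms T_C = 262.15 K and T_H = 298.71 K, so ΔT = 36.56 K.
The reversible limit is COP_R = T_C/ΔT = 7.171, so W_min = Q_C/COP = Q_C·ΔT/T_C.
W_min = 1380000 × 36.56/262.15 = 192400 kJ = 192.4 MJ.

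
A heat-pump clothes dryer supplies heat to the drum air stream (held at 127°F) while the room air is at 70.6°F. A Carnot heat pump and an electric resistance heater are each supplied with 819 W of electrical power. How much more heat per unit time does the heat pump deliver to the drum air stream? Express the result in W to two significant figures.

In absolute terms T_C = 294.59 K and T_H = 325.93 K, so ΔT = 31.33 K.
COP_Carnot = T_H/ΔT = 325.93/31.33 = 10.40.
The heat pump delivers Q̇_H = COP × Ẇ = 8519 W; the resistance heater delivers Ẇ = 819.0 W.
Extra = (COP − 1)·Ẇ = 7700 W.

7700 W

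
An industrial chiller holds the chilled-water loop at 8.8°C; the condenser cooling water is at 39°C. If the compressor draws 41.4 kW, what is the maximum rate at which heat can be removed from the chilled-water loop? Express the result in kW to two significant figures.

In absolute terms T_C = 281.95 K and T_H = 312.15 K, so ΔT = 30.20 K.
COP_Carnot = T_C/ΔT = 281.95/30.20 = 9.336.
Q̇_max = COP_Carnot × Ẇ = 9.336 × 41.40 kW = 386.5 kW.

390 kW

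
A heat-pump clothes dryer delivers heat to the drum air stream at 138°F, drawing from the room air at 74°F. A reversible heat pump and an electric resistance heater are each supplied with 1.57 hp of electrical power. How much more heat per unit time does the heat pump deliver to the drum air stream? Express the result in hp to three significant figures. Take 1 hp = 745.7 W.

In absolute terms T_C = 296.48 K and T_H = 332.04 K, so ΔT = 35.56 K.
COP_Carnot = T_H/ΔT = 332.04/35.56 = 9.339.
The heat pump delivers Q̇_H = COP × Ẇ = 14.66 hp; the resistance heater delivers Ẇ = 1.570 hp.
Extra = (COP − 1)·Ẇ = 13.09 hp.

13.1 hp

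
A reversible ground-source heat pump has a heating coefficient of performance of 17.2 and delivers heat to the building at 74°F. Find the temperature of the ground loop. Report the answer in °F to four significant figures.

COP_HP = T_H/(T_H − T_C) gives T_H − T_C = T_H/COP.
With T_H = 296.48 K, T_C = 296.48 × (1 − 1/17.2) = 279.25 K.
Converting, 279.25 K = 42.97°F.

42.97 °F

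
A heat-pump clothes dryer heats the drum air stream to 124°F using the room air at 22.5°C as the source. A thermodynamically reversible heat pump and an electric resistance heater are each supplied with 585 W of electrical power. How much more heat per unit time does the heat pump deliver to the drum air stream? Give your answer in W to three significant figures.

6050 W

In absolute terms T_C = 295.65 K and T_H = 324.26 K, so ΔT = 28.61 K.
COP_Carnot = T_H/ΔT = 324.26/28.61 = 11.33.
The heat pump delivers Q̇_H = COP × Ẇ = 6630 W; the resistance heater delivers Ẇ = 585.0 W.
Extra = (COP − 1)·Ẇ = 6045 W.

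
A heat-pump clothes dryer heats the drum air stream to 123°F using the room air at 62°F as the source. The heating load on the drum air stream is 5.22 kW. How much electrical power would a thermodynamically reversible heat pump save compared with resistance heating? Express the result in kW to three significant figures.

In absolute terms T_C = 289.82 K and T_H = 323.71 K, so ΔT = 33.89 K.
COP_Carnot = T_H/ΔT = 323.71/33.89 = 9.552.
Resistance heating needs Ẇ_res = Q̇_H = 5.220 kW; the reversible heat pump needs only Ẇ_hp = Q̇_H/COP = 0.5465 kW.
Saving = 5.220 − 0.5465 = 4.674 kW.

4.67 kW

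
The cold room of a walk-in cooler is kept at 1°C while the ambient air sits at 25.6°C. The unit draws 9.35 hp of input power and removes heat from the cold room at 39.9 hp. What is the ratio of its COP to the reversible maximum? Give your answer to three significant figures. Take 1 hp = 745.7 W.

COP_actual = Q̇_C/Ẇ = 39.90/9.350 = 4.267.
In absolute terms T_C = 274.15 K and T_H = 298.75 K, so ΔT = 24.60 K.
COP_Carnot = T_C/ΔT = 274.15/24.60 = 11.14.
η_II = COP_actual/COP_Carnot = 4.267/11.14 = 0.3829.

0.383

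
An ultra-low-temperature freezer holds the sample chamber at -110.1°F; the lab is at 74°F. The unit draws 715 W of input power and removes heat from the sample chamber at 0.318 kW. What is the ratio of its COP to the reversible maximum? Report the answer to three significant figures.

0.234

Converting, Q̇_C = 0.3180 kW = 318.0 W, so COP_actual = Q̇_C/Ẇ = 318.0/715.0 = 0.4448.
In absolute terms T_C = 194.21 K and T_H = 296.48 K, so ΔT = 102.3 K.
COP_Carnot = T_C/ΔT = 194.21/102.3 = 1.899.
η_II = COP_actual/COP_Carnot = 0.4448/1.899 = 0.2342.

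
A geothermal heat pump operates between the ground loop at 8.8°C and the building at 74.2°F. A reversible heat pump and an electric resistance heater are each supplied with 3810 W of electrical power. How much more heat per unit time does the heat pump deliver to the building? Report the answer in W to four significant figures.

In absolute terms T_C = 281.95 K and T_H = 296.59 K, so ΔT = 14.64 K.
COP_Carnot = T_H/ΔT = 296.59/14.64 = 20.25.
The heat pump delivers Q̇_H = COP × Ẇ = 77160 W; the resistance heater delivers Ẇ = 3810 W.
Extra = (COP − 1)·Ẇ = 73350 W.

73350 W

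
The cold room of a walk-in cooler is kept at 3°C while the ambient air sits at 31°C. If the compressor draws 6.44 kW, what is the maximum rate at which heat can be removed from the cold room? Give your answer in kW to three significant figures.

In absolute terms T_C = 276.15 K and T_H = 304.15 K, so ΔT = 28.00 K.
COP_Carnot = T_C/ΔT = 276.15/28.00 = 9.863.
Q̇_max = COP_Carnot × Ẇ = 9.863 × 6.440 kW = 63.51 kW.

63.5 kW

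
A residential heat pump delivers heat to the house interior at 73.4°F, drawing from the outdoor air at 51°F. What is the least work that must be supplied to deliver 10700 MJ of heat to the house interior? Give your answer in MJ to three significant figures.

In absolute terms T_C = 283.71 K and T_H = 296.15 K, so ΔT = 12.44 K.
The reversible limit is COP_HP = T_H/ΔT = 23.80, so W_min = Q_H/COP = Q_H·ΔT/T_H.
W_min = 10700 × 12.44/296.15 = 449.6 MJ.

450 MJ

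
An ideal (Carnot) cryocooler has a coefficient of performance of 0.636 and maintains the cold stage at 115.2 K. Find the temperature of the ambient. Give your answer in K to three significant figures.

296 K

COP_R = T_C/(T_H − T_C) gives T_H − T_C = T_C/COP.
With T_C = 115.20 K, T_H = 115.20 × (1 + 1/0.636) = 296.33 K.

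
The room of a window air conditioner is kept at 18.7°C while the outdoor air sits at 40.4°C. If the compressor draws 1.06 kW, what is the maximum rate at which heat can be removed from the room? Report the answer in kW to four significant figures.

14.26 kW

In absolute terms T_C = 291.85 K and T_H = 313.55 K, so ΔT = 21.70 K.
COP_Carnot = T_C/ΔT = 291.85/21.70 = 13.45.
Q̇_max = COP_Carnot × Ẇ = 13.45 × 1.060 kW = 14.26 kW.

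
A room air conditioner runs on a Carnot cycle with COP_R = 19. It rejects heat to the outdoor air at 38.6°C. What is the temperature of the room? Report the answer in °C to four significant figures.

23.01 °C

For a Carnot refrigerator COP_R = T_C/(T_H − T_C), so T_C = COP·T_H/(1 + COP).
With T_H = 311.75 K, T_C = 19 × 311.75/20.00 = 296.16 K.
Converting, 296.16 K = 23.01°C.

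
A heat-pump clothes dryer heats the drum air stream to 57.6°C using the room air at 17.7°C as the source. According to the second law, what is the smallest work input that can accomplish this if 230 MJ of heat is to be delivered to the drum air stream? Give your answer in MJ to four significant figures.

27.75 MJ

In absolute terms T_C = 290.85 K and T_H = 330.75 K, so ΔT = 39.90 K.
The reversible limit is COP_HP = T_H/ΔT = 8.289, so W_min = Q_H/COP = Q_H·ΔT/T_H.
W_min = 230.0 × 39.90/330.75 = 27.75 MJ.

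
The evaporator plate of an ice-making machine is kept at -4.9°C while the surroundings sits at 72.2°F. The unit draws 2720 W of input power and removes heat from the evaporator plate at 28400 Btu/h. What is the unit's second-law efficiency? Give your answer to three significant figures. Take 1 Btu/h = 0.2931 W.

0.311

Converting, Q̇_C = 28400 Btu/h = 8324 W, so COP_actual = Q̇_C/Ẇ = 8324/2720 = 3.060.
In absolute terms T_C = 268.25 K and T_H = 295.48 K, so ΔT = 27.23 K.
COP_Carnot = T_C/ΔT = 268.25/27.23 = 9.850.
η_II = COP_actual/COP_Carnot = 3.060/9.850 = 0.3107.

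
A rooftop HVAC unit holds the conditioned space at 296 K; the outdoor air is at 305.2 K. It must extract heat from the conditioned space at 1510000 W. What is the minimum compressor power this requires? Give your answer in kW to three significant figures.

The reservoir spacing is ΔT = 305.2 − 296 = 9.200 K.
COP_Carnot = T_C/ΔT = 296.00/9.200 = 32.17.
Ẇ_min = Q̇/COP_Carnot = 1510000/32.17 = 46930 W = 46.93 kW.

46.9 kW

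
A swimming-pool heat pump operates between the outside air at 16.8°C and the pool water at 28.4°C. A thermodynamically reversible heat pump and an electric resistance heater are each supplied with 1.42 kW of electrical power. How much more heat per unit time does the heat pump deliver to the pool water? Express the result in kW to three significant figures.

35.5 kW

In absolute terms T_C = 289.95 K and T_H = 301.55 K, so ΔT = 11.60 K.
COP_Carnot = T_H/ΔT = 301.55/11.60 = 26.00.
The heat pump delivers Q̇_H = COP × Ẇ = 36.91 kW; the resistance heater delivers Ẇ = 1.420 kW.
Extra = (COP − 1)·Ẇ = 35.49 kW.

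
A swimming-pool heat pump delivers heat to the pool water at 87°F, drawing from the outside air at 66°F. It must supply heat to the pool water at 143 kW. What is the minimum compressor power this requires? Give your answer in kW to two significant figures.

In absolute terms T_C = 292.04 K and T_H = 303.71 K, so ΔT = 11.67 K.
COP_Carnot = T_H/ΔT = 303.71/11.67 = 26.03.
Ẇ_min = Q̇/COP_Carnot = 143.0/26.03 = 5.493 kW.

5.5 kW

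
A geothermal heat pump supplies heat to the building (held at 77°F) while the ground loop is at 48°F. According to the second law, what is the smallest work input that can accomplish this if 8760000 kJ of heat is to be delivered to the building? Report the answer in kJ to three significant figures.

473000 kJ

In absolute terms T_C = 282.04 K and T_H = 298.15 K, so ΔT = 16.11 K.
The reversible limit is COP_HP = T_H/ΔT = 18.51, so W_min = Q_H/COP = Q_H·ΔT/T_H.
W_min = 8760000 × 16.11/298.15 = 473400 kJ.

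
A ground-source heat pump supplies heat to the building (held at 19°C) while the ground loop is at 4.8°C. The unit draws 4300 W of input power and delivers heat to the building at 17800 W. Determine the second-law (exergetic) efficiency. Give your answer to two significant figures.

COP_actual = Q̇_H/Ẇ = 17800/4300 = 4.140.
In absolute terms T_C = 277.95 K and T_H = 292.15 K, so ΔT = 14.20 K.
COP_Carnot = T_H/ΔT = 292.15/14.20 = 20.57.
η_II = COP_actual/COP_Carnot = 4.140/20.57 = 0.2012.

0.20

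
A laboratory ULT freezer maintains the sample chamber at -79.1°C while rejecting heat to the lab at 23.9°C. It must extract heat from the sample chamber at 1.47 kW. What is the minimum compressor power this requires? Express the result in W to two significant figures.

In absolute terms T_C = 194.05 K and T_H = 297.05 K, so ΔT = 103.0 K.
COP_Carnot = T_C/ΔT = 194.05/103.0 = 1.884.
Ẇ_min = Q̇/COP_Carnot = 1.470/1.884 = 0.7803 kW = 780.3 W.

780 W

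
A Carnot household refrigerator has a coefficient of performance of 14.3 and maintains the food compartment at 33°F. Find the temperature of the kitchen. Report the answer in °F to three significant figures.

67.5 °F

COP_R = T_C/(T_H − T_C) gives T_H − T_C = T_C/COP.
With T_C = 273.71 K, T_H = 273.71 × (1 + 1/14.3) = 292.85 K.
Converting, 292.85 K = 67.45°F.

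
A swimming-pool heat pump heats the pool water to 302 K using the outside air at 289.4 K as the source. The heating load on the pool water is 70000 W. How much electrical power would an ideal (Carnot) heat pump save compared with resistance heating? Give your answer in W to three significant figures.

The reservoir spacing is ΔT = 302 − 289.4 = 12.60 K.
COP_Carnot = T_H/ΔT = 302.00/12.60 = 23.97.
Resistance heating needs Ẇ_res = Q̇_H = 70000 W; the reversible heat pump needs only Ẇ_hp = Q̇_H/COP = 2921 W.
Saving = 70000 − 2921 = 67080 W.

67100 W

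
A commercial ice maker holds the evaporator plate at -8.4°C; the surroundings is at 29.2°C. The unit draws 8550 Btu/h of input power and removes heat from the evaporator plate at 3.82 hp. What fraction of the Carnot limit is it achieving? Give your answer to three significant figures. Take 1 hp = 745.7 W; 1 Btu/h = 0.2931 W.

Converting, Q̇_C = 3.820 hp = 9719 Btu/h, so COP_actual = Q̇_C/Ẇ = 9719/8550 = 1.137.
In absolute terms T_C = 264.75 K and T_H = 302.35 K, so ΔT = 37.60 K.
COP_Carnot = T_C/ΔT = 264.75/37.60 = 7.041.
η_II = COP_actual/COP_Carnot = 1.137/7.041 = 0.1614.

0.161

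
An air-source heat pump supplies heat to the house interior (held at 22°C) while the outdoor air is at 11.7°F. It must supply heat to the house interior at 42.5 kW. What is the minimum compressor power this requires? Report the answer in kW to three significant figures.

4.79 kW

In absolute terms T_C = 261.87 K and T_H = 295.15 K, so ΔT = 33.28 K.
COP_Carnot = T_H/ΔT = 295.15/33.28 = 8.869.
Ẇ_min = Q̇/COP_Carnot = 42.50/8.869 = 4.792 kW.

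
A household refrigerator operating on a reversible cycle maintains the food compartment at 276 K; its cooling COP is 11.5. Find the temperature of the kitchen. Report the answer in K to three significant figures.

COP_R = T_C/(T_H − T_C) gives T_H − T_C = T_C/COP.
With T_C = 276.00 K, T_H = 276.00 × (1 + 1/11.5) = 300.00 K.

300 K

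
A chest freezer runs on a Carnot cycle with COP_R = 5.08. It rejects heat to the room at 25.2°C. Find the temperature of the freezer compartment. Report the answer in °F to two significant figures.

-11 °F

For a Carnot refrigerator COP_R = T_C/(T_H − T_C), so T_C = COP·T_H/(1 + COP).
With T_H = 298.35 K, T_C = 5.08 × 298.35/6.080 = 249.28 K.
Converting, 249.28 K = -10.97°F.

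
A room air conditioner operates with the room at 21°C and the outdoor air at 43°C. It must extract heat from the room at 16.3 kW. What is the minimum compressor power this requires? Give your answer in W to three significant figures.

1220 W

In absolute terms T_C = 294.15 K and T_H = 316.15 K, so ΔT = 22.00 K.
COP_Carnot = T_C/ΔT = 294.15/22.00 = 13.37.
Ẇ_min = Q̇/COP_Carnot = 16.30/13.37 = 1.219 kW = 1219 W.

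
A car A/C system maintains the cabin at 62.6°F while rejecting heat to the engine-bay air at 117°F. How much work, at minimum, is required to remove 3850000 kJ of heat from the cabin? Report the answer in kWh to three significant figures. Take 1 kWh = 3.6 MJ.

In absolute terms T_C = 290.15 K and T_H = 320.37 K, so ΔT = 30.22 K.
The reversible limit is COP_R = T_C/ΔT = 9.601, so W_min = Q_C/COP = Q_C·ΔT/T_C.
W_min = 3850000 × 30.22/290.15 = 401000 kJ = 111.4 kWh.

111 kWh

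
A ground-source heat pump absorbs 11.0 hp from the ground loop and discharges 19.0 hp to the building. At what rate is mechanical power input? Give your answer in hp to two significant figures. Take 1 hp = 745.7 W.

8.0 hp

For a cyclic device the first law requires Q̇_H = Q̇_C + Ẇ.
Ẇ = Q̇_H − Q̇_C = 8.000 hp.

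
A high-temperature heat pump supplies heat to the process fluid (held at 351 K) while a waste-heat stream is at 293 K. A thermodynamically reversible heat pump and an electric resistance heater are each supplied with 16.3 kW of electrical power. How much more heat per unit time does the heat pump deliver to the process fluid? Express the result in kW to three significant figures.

The reservoir spacing is ΔT = 351 − 293 = 58.00 K.
COP_Carnot = T_H/ΔT = 351.00/58.00 = 6.052.
The heat pump delivers Q̇_H = COP × Ẇ = 98.64 kW; the resistance heater delivers Ẇ = 16.30 kW.
Extra = (COP − 1)·Ẇ = 82.34 kW.

82.3 kW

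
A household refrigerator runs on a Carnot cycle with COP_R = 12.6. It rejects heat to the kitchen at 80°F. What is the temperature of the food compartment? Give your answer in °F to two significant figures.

For a Carnot refrigerator COP_R = T_C/(T_H − T_C), so T_C = COP·T_H/(1 + COP).
With T_H = 299.82 K, T_C = 12.6 × 299.82/13.60 = 277.77 K.
Converting, 277.77 K = 40.32°F.

40 °F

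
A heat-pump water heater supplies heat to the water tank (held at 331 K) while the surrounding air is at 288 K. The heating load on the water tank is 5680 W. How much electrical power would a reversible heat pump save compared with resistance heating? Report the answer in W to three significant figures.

4940 W

The reservoir spacing is ΔT = 331 − 288 = 43.00 K.
COP_Carnot = T_H/ΔT = 331.00/43.00 = 7.698.
Resistance heating needs Ẇ_res = Q̇_H = 5680 W; the reversible heat pump needs only Ẇ_hp = Q̇_H/COP = 737.9 W.
Saving = 5680 − 737.9 = 4942 W.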